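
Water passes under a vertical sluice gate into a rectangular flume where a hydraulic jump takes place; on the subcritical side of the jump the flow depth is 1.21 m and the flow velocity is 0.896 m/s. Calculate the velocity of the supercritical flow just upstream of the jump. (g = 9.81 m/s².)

Fr₂ = V₂/√(g·y₂) = 0.896/√(9.81×1.21) = 0.260.
Applying the sequent-depth relation in reverse, y₁/y₂ = ½[√(1 + 8Fr₂²) − 1] = ½[√1.541 − 1] = 0.121.
y₁ = 0.121 × 1.21 = 0.146 m.
V₁ = q/y₁ = 1.08/0.146 = 7.42 m/s.

V₁ = 7.42 m/s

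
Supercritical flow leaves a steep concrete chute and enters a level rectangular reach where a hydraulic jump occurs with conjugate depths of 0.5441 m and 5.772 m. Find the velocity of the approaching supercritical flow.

V₁ = 18.13 m/s

For a rectangular channel the momentum equation gives q² = ½·g·y₁·y₂·(y₁ + y₂) = ½×9.81×0.5441×5.772×6.316 = 97.30.
q = √97.30 = 9.864 m²/s.
V₁ = q/y₁ = 9.864/0.5441 = 18.13 m/s.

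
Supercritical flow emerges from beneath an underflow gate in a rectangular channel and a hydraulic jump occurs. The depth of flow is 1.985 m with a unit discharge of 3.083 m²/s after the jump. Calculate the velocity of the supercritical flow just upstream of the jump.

V₂ = q/y₂ = 3.083/1.985 = 1.553 m/s; Fr₂ = V₂/√(g·y₂) = 0.3520.
The Bélanger relation is symmetric: y₁/y₂ = ½[√(1 + 8Fr₂²) − 1] = ½[√1.9910 − 1] = 0.2055.
y₁ = 0.2055 × 1.985 = 0.4080 m.
V₁ = q/y₁ = 3.083/0.4080 = 7.557 m/s.

V₁ = 7.557 m/s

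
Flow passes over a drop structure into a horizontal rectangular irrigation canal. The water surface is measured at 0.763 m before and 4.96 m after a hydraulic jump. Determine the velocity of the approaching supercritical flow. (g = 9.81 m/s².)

For a rectangular channel the momentum equation gives q² = ½·g·y₁·y₂·(y₁ + y₂) = ½×9.81×0.763×4.96×5.72 = 106.
q = √106 = 10.3 m²/s.
V₁ = q/y₁ = 10.3/0.763 = 13.5 m/s.

V₁ = 13.5 m/s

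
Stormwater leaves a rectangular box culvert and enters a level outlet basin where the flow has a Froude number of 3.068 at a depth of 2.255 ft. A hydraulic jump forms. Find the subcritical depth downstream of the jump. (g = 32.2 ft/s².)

y₂ = 8.721 ft

Fr₁ = 3.068 (given).
Sequent-depth ratio: y₂/y₁ = ½[√(1 + 8Fr₁²) − 1] = ½[√76.301 − 1] = 3.868.
y₂ = 3.868 × 2.255 = 8.721 ft.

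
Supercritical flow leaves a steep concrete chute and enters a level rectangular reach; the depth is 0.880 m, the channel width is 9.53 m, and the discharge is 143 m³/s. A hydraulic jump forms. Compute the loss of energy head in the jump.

ΔE = 8.65 m

q = Q/b = 143/9.53 = 15.0 m²/s; V₁ = q/y₁ = 17.1 m/s. Fr₁ = V₁/√(g·y₁) = 5.80.
Bélanger equation: y₂/y₁ = ½[√(1 + 8Fr₁²) − 1] = ½[√270.4 − 1] = 7.72.
y₂ = 7.72 × 0.880 = 6.80 m.
V₂ = q/y₂ = 15.0/6.80 = 2.21 m/s. E₁ = y₁ + V₁²/2g = 15.7 m; E₂ = y₂ + V₂²/2g = 7.04 m. ΔE = E₁ − E₂ = 8.65 m.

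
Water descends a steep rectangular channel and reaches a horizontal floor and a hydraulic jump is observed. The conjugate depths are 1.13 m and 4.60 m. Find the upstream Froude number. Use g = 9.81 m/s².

Fr₁ = 3.21

For a rectangular channel the momentum equation gives q² = ½·g·y₁·y₂·(y₁ + y₂) = ½×9.81×1.13×4.60×5.73 = 146.
q = √146 = 12.1 m²/s.
V₁ = q/y₁ = 10.7 m/s; Fr₁ = V₁/√(g·y₁) = 3.21.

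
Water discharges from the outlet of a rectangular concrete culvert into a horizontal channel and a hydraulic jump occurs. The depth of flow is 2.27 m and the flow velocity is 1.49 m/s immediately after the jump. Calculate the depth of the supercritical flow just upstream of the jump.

y₁ = 0.387 m

Fr₂ = V₂/√(g·y₂) = 1.49/√(9.81×2.27) = 0.316.
From the momentum equation (using Fr₂), y₁/y₂ = ½[√(1 + 8Fr₂²) − 1] = ½[√1.798 − 1] = 0.170.
y₁ = 0.170 × 2.27 = 0.387 m.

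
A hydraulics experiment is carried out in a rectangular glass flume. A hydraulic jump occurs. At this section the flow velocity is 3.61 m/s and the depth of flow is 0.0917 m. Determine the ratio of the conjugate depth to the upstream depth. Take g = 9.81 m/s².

Fr₁ = V₁/√(g·y₁) = 3.61/√(9.81×0.0917) = 3.81.
Conjugate-depth relation: y₂/y₁ = ½[√(1 + 8Fr₁²) − 1] = ½[√116.9 − 1] = 4.91.

y₂/y₁ = 4.91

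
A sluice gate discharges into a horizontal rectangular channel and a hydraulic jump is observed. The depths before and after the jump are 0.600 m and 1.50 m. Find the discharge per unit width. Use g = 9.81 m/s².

q = 3.04 m²/s

For a rectangular channel the momentum equation gives q² = ½·g·y₁·y₂·(y₁ + y₂) = ½×9.81×0.600×1.50×2.10 = 9.27.
q = √9.27 = 3.04 m²/s.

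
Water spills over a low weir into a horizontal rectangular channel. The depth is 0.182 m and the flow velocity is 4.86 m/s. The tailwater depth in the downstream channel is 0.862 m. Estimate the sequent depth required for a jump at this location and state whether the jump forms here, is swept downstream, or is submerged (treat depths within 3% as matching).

y₂ = 0.850 m; the jump forms here

Fr₁ = V₁/√(g·y₁) = 4.86/√(9.81×0.182) = 3.64.
Bélanger equation: y₂/y₁ = ½[√(1 + 8Fr₁²) − 1] = ½[√106.8 − 1] = 4.67.
y₂ = 4.67 × 0.182 = 0.850 m.
Tailwater y_tw = 0.862 m: y_tw ≈ y₂, so the jump forms here.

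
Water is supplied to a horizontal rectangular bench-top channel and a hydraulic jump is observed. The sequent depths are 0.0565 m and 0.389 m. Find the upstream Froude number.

For a rectangular channel the momentum equation gives q² = ½·g·y₁·y₂·(y₁ + y₂) = ½×9.81×0.0565×0.389×0.446 = 0.0480.
q = √0.0480 = 0.219 m²/s.
V₁ = q/y₁ = 3.88 m/s; Fr₁ = V₁/√(g·y₁) = 5.21.

Fr₁ = 5.21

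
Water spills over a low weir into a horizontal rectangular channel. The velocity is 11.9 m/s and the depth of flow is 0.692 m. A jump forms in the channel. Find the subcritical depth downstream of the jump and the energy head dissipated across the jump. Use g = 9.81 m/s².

Fr₁ = V₁/√(g·y₁) = 11.9/√(9.81×0.692) = 4.57.
From the momentum equation for a rectangular channel, y₂/y₁ = ½[√(1 + 8Fr₁²) − 1] = ½[√167.9 − 1] = 5.98.
y₂ = 5.98 × 0.692 = 4.14 m.
q = V₁·y₁ = 11.9 × 0.692 = 8.23 m²/s. V₂ = q/y₂ = 8.23/4.14 = 1.99 m/s. E₁ = y₁ + V₁²/2g = 7.91 m; E₂ = y₂ + V₂²/2g = 4.34 m. ΔE = E₁ − E₂ = 3.57 m.

y₂ = 4.14 m; ΔE = 3.57 m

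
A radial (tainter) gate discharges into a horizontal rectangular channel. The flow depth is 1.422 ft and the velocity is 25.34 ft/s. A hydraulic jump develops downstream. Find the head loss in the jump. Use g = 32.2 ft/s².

ΔE = 4.110 ft

Fr₁ = V₁/√(g·y₁) = 25.34/√(32.2×1.422) = 3.745.
Conjugate-depth relation: y₂/y₁ = ½[√(1 + 8Fr₁²) − 1] = ½[√113.19 − 1] = 4.820.
y₂ = 4.820 × 1.422 = 6.853 ft.
Head loss: ΔE = (y₂ − y₁)³/(4y₁y₂) = (6.853 − 1.422)³/(4×1.422×6.853) = 160.2/38.98 = 4.110 ft.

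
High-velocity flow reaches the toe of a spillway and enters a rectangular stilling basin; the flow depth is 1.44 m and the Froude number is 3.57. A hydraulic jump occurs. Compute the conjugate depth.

Fr₁ = 3.57 (given).
Conjugate-depth relation: y₂/y₁ = ½[√(1 + 8Fr₁²) − 1] = ½[√103.0 − 1] = 4.57.
y₂ = 4.57 × 1.44 = 6.59 m.

y₂ = 6.59 m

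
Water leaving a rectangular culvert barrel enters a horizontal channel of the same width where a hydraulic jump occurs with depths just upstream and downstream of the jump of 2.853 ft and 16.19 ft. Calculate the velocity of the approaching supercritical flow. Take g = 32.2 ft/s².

For a rectangular channel the momentum equation gives q² = ½·g·y₁·y₂·(y₁ + y₂) = ½×32.2×2.853×16.19×19.04 = 14162.
q = √14162 = 119.0 ft²/s.
V₁ = q/y₁ = 119.0/2.853 = 41.71 ft/s.

V₁ = 41.71 ft/s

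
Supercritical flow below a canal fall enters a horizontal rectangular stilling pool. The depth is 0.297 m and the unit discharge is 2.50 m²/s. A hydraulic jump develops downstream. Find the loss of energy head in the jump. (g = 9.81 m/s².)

ΔE = 1.89 m

V₁ = q/y₁ = 2.50/0.297 = 8.42 m/s. Fr₁ = V₁/√(g·y₁) = 8.42/√(9.81×0.297) = 4.93.
Sequent-depth ratio: y₂/y₁ = ½[√(1 + 8Fr₁²) − 1] = ½[√195.6 − 1] = 6.49.
y₂ = 6.49 × 0.297 = 1.93 m.
Head loss: ΔE = (y₂ − y₁)³/(4y₁y₂) = (1.93 − 0.297)³/(4×0.297×1.93) = 4.34/2.29 = 1.89 m.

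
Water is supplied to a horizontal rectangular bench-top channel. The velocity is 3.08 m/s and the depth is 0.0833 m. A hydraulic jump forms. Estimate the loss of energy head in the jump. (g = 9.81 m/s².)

Fr₁ = V₁/√(g·y₁) = 3.08/√(9.81×0.0833) = 3.41.
Conjugate-depth relation: y₂/y₁ = ½[√(1 + 8Fr₁²) − 1] = ½[√93.87 − 1] = 4.34.
y₂ = 4.34 × 0.0833 = 0.362 m.
Head loss: ΔE = (y₂ − y₁)³/(4y₁y₂) = (0.362 − 0.0833)³/(4×0.0833×0.362) = 0.0216/0.121 = 0.179 m.

ΔE = 0.179 m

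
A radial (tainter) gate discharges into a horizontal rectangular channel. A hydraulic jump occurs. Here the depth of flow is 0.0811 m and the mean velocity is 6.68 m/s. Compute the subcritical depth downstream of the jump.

y₂ = 0.819 m

Fr₁ = V₁/√(g·y₁) = 6.68/√(9.81×0.0811) = 7.49.
Bélanger equation: y₂/y₁ = ½[√(1 + 8Fr₁²) − 1] = ½[√449.7 − 1] = 10.1.
y₂ = 10.1 × 0.0811 = 0.819 m.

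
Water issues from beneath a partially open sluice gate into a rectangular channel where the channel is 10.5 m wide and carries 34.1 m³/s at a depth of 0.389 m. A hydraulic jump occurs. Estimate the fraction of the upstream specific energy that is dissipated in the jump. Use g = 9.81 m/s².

q = Q/b = 34.1/10.5 = 3.25 m²/s; V₁ = q/y₁ = 8.35 m/s. Fr₁ = V₁/√(g·y₁) = 4.27.
Conjugate-depth relation: y₂/y₁ = ½[√(1 + 8Fr₁²) − 1] = ½[√147.1 − 1] = 5.56.
y₂ = 5.56 × 0.389 = 2.16 m.
E₁ = y₁ + V₁²/2g = 3.94 m. ΔE = (y₂ − y₁)³/(4y₁y₂) = 1.66 m. ΔE/E₁ = 1.66/3.94 = 0.422.

ΔE/E₁ = 0.422 (42.2%)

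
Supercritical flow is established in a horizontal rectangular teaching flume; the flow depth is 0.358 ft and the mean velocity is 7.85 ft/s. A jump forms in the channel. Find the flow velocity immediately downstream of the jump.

V₂ = 2.80 ft/s

Fr₁ = V₁/√(g·y₁) = 7.85/√(32.2×0.358) = 2.31.
From the momentum equation for a rectangular channel, y₂/y₁ = ½[√(1 + 8Fr₁²) − 1] = ½[√43.77 − 1] = 2.81.
y₂ = 2.81 × 0.358 = 1.01 ft.
q = V₁·y₁ = 7.85 × 0.358 = 2.81 ft²/s.
V₂ = q/y₂ = 2.81/1.01 = 2.80 ft/s.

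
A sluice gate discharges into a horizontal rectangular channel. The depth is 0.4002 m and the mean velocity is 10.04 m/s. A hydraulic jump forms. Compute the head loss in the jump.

Fr₁ = V₁/√(g·y₁) = 10.04/√(9.81×0.4002) = 5.067.
Bélanger equation: y₂/y₁ = ½[√(1 + 8Fr₁²) − 1] = ½[√206.41 − 1] = 6.683.
y₂ = 6.683 × 0.4002 = 2.675 m.
Head loss: ΔE = (y₂ − y₁)³/(4y₁y₂) = (2.675 − 0.4002)³/(4×0.4002×2.675) = 11.77/4.282 = 2.748 m.

ΔE = 2.748 m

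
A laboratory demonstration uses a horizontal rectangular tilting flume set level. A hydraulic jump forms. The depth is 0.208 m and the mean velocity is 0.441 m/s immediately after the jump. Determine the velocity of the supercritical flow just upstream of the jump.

Fr₂ = V₂/√(g·y₂) = 0.441/√(9.81×0.208) = 0.309.
The Bélanger relation is symmetric: y₁/y₂ = ½[√(1 + 8Fr₂²) − 1] = ½[√1.762 − 1] = 0.164.
y₁ = 0.164 × 0.208 = 0.0341 m.
V₁ = q/y₁ = 0.0917/0.0341 = 2.69 m/s.

V₁ = 2.69 m/s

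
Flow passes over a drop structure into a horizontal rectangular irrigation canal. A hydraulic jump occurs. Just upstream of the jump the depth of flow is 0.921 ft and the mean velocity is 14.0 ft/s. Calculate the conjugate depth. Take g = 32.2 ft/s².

Fr₁ = V₁/√(g·y₁) = 14.0/√(32.2×0.921) = 2.57.
Sequent-depth ratio: y₂/y₁ = ½[√(1 + 8Fr₁²) − 1] = ½[√53.87 − 1] = 3.17.
y₂ = 3.17 × 0.921 = 2.92 ft.

y₂ = 2.92 ft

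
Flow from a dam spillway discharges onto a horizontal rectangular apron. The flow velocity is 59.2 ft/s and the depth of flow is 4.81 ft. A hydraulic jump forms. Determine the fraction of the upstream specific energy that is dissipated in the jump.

Fr₁ = V₁/√(g·y₁) = 59.2/√(32.2×4.81) = 4.76.
From the momentum equation for a rectangular channel, y₂/y₁ = ½[√(1 + 8Fr₁²) − 1] = ½[√182.0 − 1] = 6.25.
y₂ = 6.25 × 4.81 = 30.0 ft.
E₁ = y₁ + V₁²/2g = 59.2 ft. ΔE = (y₂ − y₁)³/(4y₁y₂) = 27.8 ft. ΔE/E₁ = 27.8/59.2 = 0.469.

ΔE/E₁ = 0.469 (46.9%)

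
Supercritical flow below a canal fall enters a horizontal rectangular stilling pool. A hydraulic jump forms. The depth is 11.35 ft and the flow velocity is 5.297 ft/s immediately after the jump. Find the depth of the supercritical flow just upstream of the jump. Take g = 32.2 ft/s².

y₁ = 1.535 ft

Fr₂ = V₂/√(g·y₂) = 5.297/√(32.2×11.35) = 0.2771.
The Bélanger relation is symmetric: y₁/y₂ = ½[√(1 + 8Fr₂²) − 1] = ½[√1.6142 − 1] = 0.1353.
y₁ = 0.1353 × 11.35 = 1.535 ft.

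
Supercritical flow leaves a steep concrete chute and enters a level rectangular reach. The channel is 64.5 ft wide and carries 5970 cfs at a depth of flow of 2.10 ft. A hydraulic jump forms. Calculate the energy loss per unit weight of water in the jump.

q = Q/b = 5970/64.5 = 92.6 ft²/s; V₁ = q/y₁ = 44.1 ft/s. Fr₁ = V₁/√(g·y₁) = 5.36.
Bélanger equation: y₂/y₁ = ½[√(1 + 8Fr₁²) − 1] = ½[√230.8 − 1] = 7.10.
y₂ = 7.10 × 2.10 = 14.9 ft.
Head loss: ΔE = (y₂ − y₁)³/(4y₁y₂) = (14.9 − 2.10)³/(4×2.10×14.9) = 2098/125 = 16.8 ft.

ΔE = 16.8 ft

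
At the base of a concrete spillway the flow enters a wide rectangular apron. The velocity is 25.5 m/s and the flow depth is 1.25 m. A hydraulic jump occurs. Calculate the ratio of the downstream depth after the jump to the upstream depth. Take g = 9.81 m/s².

Fr₁ = V₁/√(g·y₁) = 25.5/√(9.81×1.25) = 7.28.
Sequent-depth ratio: y₂/y₁ = ½[√(1 + 8Fr₁²) − 1] = ½[√425.2 − 1] = 9.81.

y₂/y₁ = 9.81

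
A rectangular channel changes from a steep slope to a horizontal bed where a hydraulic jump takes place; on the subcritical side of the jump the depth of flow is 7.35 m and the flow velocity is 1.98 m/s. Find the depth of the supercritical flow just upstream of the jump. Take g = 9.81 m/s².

Fr₂ = V₂/√(g·y₂) = 1.98/√(9.81×7.35) = 0.233.
Applying the sequent-depth relation in reverse, y₁/y₂ = ½[√(1 + 8Fr₂²) − 1] = ½[√1.435 − 1] = 0.0990.
y₁ = 0.0990 × 7.35 = 0.727 m.

y₁ = 0.727 m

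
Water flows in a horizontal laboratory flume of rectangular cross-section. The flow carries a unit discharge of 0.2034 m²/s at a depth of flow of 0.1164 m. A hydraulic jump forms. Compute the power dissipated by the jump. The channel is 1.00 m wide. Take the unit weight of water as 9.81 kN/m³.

P = 0.02021 kW

V₁ = q/y₁ = 0.2034/0.1164 = 1.747 m/s. Fr₁ = V₁/√(g·y₁) = 1.747/√(9.81×0.1164) = 1.635.
From the momentum equation for a rectangular channel, y₂/y₁ = ½[√(1 + 8Fr₁²) − 1] = ½[√22.393 − 1] = 1.866.
y₂ = 1.866 × 0.1164 = 0.2172 m.
Head loss: ΔE = (y₂ − y₁)³/(4y₁y₂) = (0.2172 − 0.1164)³/(4×0.1164×0.2172) = 0.001024/0.1011 = 0.01013 m.
Q = q·b = 0.2034 × 1.00 = 0.2034 m³/s. P = γ·Q·ΔE = 9.81 × 0.2034 × 0.01013 = 0.02021 kW.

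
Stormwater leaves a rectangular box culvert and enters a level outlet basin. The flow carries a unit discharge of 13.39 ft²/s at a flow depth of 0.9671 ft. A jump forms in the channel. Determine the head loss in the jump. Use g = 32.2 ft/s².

V₁ = q/y₁ = 13.39/0.9671 = 13.85 ft/s. Fr₁ = V₁/√(g·y₁) = 13.85/√(32.2×0.9671) = 2.481.
Bélanger equation: y₂/y₁ = ½[√(1 + 8Fr₁²) − 1] = ½[√50.247 − 1] = 3.044.
y₂ = 3.044 × 0.9671 = 2.944 ft.
Head loss: ΔE = (y₂ − y₁)³/(4y₁y₂) = (2.944 − 0.9671)³/(4×0.9671×2.944) = 7.727/11.39 = 0.6785 ft.

ΔE = 0.6785 ft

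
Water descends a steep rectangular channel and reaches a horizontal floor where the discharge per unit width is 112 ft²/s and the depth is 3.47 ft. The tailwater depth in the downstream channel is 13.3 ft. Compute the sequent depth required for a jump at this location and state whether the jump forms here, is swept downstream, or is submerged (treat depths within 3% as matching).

y₂ = 13.3 ft; the jump forms here

V₁ = q/y₁ = 112/3.47 = 32.3 ft/s. Fr₁ = V₁/√(g·y₁) = 32.3/√(32.2×3.47) = 3.05.
By Bélanger, y₂/y₁ = ½[√(1 + 8Fr₁²) − 1] = ½[√75.59 − 1] = 3.85.
y₂ = 3.85 × 3.47 = 13.3 ft.
Tailwater y_tw = 13.3 ft: y_tw ≈ y₂, so the jump forms here.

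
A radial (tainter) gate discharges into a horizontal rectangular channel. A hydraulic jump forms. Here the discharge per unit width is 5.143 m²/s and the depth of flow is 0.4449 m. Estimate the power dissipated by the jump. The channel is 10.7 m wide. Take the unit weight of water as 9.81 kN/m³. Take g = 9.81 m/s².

P = 2086 kW

V₁ = q/y₁ = 5.143/0.4449 = 11.56 m/s. Fr₁ = V₁/√(g·y₁) = 11.56/√(9.81×0.4449) = 5.533.
Bélanger equation: y₂/y₁ = ½[√(1 + 8Fr₁²) − 1] = ½[√245.94 − 1] = 7.341.
y₂ = 7.341 × 0.4449 = 3.266 m.
V₂ = q/y₂ = 5.143/3.266 = 1.575 m/s. E₁ = y₁ + V₁²/2g = 7.256 m; E₂ = y₂ + V₂²/2g = 3.393 m. ΔE = E₁ − E₂ = 3.863 m.
Q = q·b = 5.143 × 10.7 = 55.03 m³/s. P = γ·Q·ΔE = 9.81 × 55.03 × 3.863 = 2086 kW.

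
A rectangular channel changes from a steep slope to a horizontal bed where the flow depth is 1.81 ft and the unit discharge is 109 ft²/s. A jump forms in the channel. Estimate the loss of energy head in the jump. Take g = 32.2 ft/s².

V₁ = q/y₁ = 109/1.81 = 60.2 ft/s. Fr₁ = V₁/√(g·y₁) = 60.2/√(32.2×1.81) = 7.89.
Bélanger equation: y₂/y₁ = ½[√(1 + 8Fr₁²) − 1] = ½[√498.8 − 1] = 10.7.
y₂ = 10.7 × 1.81 = 19.3 ft.
Head loss: ΔE = (y₂ − y₁)³/(4y₁y₂) = (19.3 − 1.81)³/(4×1.81×19.3) = 5357/140 = 38.3 ft.

ΔE = 38.3 ft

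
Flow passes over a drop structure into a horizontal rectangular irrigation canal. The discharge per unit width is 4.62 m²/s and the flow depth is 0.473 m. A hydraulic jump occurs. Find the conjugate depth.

V₁ = q/y₁ = 4.62/0.473 = 9.77 m/s. Fr₁ = V₁/√(g·y₁) = 9.77/√(9.81×0.473) = 4.53.
From the momentum equation for a rectangular channel, y₂/y₁ = ½[√(1 + 8Fr₁²) − 1] = ½[√165.5 − 1] = 5.93.
y₂ = 5.93 × 0.473 = 2.81 m.

y₂ = 2.81 m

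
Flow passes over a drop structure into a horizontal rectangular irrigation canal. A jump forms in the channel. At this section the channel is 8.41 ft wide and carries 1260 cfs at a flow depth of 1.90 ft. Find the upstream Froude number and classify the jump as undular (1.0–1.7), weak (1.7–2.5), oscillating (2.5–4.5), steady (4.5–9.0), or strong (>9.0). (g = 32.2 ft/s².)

Fr₁ = 10.1; strong jump

q = Q/b = 1260/8.41 = 150 ft²/s; V₁ = q/y₁ = 78.9 ft/s. Fr₁ = V₁/√(g·y₁) = 10.1.
Fr₁ = 10.1 lies in the strong range.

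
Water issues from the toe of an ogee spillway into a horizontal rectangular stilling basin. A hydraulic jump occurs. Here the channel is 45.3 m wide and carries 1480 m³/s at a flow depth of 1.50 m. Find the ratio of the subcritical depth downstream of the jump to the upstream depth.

y₂/y₁ = 7.55

q = Q/b = 1480/45.3 = 32.7 m²/s; V₁ = q/y₁ = 21.8 m/s. Fr₁ = V₁/√(g·y₁) = 5.68.
Bélanger equation: y₂/y₁ = ½[√(1 + 8Fr₁²) − 1] = ½[√258.9 − 1] = 7.55.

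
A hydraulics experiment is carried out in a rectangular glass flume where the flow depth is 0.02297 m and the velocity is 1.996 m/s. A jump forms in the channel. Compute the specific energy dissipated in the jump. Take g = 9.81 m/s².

Fr₁ = V₁/√(g·y₁) = 1.996/√(9.81×0.02297) = 4.205.
By Bélanger, y₂/y₁ = ½[√(1 + 8Fr₁²) − 1] = ½[√142.44 − 1] = 5.467.
y₂ = 5.467 × 0.02297 = 0.1256 m.
Head loss: ΔE = (y₂ − y₁)³/(4y₁y₂) = (0.1256 − 0.02297)³/(4×0.02297×0.1256) = 0.001081/0.01154 = 0.09365 m.

ΔE = 0.09365 m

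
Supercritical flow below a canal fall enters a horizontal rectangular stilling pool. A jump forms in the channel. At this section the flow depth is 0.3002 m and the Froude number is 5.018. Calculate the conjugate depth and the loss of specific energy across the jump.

y₂ = 1.986 m; ΔE = 2.008 m

Fr₁ = 5.018 (given).
By Bélanger, y₂/y₁ = ½[√(1 + 8Fr₁²) − 1] = ½[√202.44 − 1] = 6.614.
y₂ = 6.614 × 0.3002 = 1.986 m.
Head loss: ΔE = (y₂ − y₁)³/(4y₁y₂) = (1.986 − 0.3002)³/(4×0.3002×1.986) = 4.787/2.384 = 2.008 m.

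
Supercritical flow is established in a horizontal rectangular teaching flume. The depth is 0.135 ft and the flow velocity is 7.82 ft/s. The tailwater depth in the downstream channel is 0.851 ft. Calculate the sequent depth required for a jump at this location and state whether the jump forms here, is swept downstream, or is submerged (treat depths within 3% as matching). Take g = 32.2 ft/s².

y₂ = 0.652 ft; the jump is submerged

Fr₁ = V₁/√(g·y₁) = 7.82/√(32.2×0.135) = 3.75.
Sequent-depth ratio: y₂/y₁ = ½[√(1 + 8Fr₁²) − 1] = ½[√113.5 − 1] = 4.83.
y₂ = 4.83 × 0.135 = 0.652 ft.
Tailwater y_tw = 0.851 ft: y_tw > y₂, so the jump is submerged.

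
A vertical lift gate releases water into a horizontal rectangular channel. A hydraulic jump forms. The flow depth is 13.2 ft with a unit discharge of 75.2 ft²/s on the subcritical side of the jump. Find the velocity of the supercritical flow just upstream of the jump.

V₂ = q/y₂ = 75.2/13.2 = 5.70 ft/s; Fr₂ = V₂/√(g·y₂) = 0.276.
From the momentum equation (using Fr₂), y₁/y₂ = ½[√(1 + 8Fr₂²) − 1] = ½[√1.611 − 1] = 0.135.
y₁ = 0.135 × 13.2 = 1.78 ft.
V₁ = q/y₁ = 75.2/1.78 = 42.3 ft/s.

V₁ = 42.3 ft/s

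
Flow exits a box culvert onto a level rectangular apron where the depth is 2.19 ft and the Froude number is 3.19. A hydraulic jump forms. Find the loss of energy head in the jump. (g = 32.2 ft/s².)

Fr₁ = 3.19 (given).
By Bélanger, y₂/y₁ = ½[√(1 + 8Fr₁²) − 1] = ½[√82.41 − 1] = 4.04.
y₂ = 4.04 × 2.19 = 8.85 ft.
Head loss: ΔE = (y₂ − y₁)³/(4y₁y₂) = (8.85 − 2.19)³/(4×2.19×8.85) = 295/77.5 = 3.80 ft.

ΔE = 3.80 ft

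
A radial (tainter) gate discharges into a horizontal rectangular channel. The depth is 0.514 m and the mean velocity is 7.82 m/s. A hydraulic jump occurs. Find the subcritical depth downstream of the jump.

y₂ = 2.29 m

Fr₁ = V₁/√(g·y₁) = 7.82/√(9.81×0.514) = 3.48.
Conjugate-depth relation: y₂/y₁ = ½[√(1 + 8Fr₁²) − 1] = ½[√98.02 − 1] = 4.45.
y₂ = 4.45 × 0.514 = 2.29 m.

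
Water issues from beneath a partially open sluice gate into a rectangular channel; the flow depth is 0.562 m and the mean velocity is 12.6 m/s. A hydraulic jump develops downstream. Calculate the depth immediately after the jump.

Fr₁ = V₁/√(g·y₁) = 12.6/√(9.81×0.562) = 5.37.
From the momentum equation for a rectangular channel, y₂/y₁ = ½[√(1 + 8Fr₁²) − 1] = ½[√231.4 − 1] = 7.11.
y₂ = 7.11 × 0.562 = 3.99 m.

y₂ = 3.99 m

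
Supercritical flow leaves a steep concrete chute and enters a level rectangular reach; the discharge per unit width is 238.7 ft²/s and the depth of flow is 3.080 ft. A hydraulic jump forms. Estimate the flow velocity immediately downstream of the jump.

V₂ = 7.369 ft/s

V₁ = q/y₁ = 238.7/3.080 = 77.50 ft/s. Fr₁ = V₁/√(g·y₁) = 77.50/√(32.2×3.080) = 7.782.
By Bélanger, y₂/y₁ = ½[√(1 + 8Fr₁²) − 1] = ½[√485.49 − 1] = 10.52.
y₂ = 10.52 × 3.080 = 32.39 ft.
V₂ = q/y₂ = 238.7/32.39 = 7.369 ft/s.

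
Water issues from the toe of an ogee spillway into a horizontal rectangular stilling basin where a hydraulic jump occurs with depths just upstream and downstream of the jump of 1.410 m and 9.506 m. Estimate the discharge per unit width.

For a rectangular channel the momentum equation gives q² = ½·g·y₁·y₂·(y₁ + y₂) = ½×9.81×1.410×9.506×10.92 = 717.7.
q = √717.7 = 26.79 m²/s.

q = 26.79 m²/s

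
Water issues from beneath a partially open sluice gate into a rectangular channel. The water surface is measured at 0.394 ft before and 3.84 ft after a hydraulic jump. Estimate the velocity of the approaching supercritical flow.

For a rectangular channel the momentum equation gives q² = ½·g·y₁·y₂·(y₁ + y₂) = ½×32.2×0.394×3.84×4.23 = 103.
q = √103 = 10.2 ft²/s.
V₁ = q/y₁ = 10.2/0.394 = 25.8 ft/s.

V₁ = 25.8 ft/s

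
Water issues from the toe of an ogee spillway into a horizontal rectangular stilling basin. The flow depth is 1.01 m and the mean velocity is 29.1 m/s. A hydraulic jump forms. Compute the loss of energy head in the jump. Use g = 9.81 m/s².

ΔE = 31.2 m

Fr₁ = V₁/√(g·y₁) = 29.1/√(9.81×1.01) = 9.24.
Bélanger equation: y₂/y₁ = ½[√(1 + 8Fr₁²) − 1] = ½[√684.7 − 1] = 12.6.
y₂ = 12.6 × 1.01 = 12.7 m.
Head loss: ΔE = (y₂ − y₁)³/(4y₁y₂) = (12.7 − 1.01)³/(4×1.01×12.7) = 1601/51.3 = 31.2 m.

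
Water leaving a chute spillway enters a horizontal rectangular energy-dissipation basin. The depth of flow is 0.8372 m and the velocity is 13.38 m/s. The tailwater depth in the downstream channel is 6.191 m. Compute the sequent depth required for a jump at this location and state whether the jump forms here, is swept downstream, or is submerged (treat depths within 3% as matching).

y₂ = 5.125 m; the jump is submerged

Fr₁ = V₁/√(g·y₁) = 13.38/√(9.81×0.8372) = 4.669.
From the momentum equation for a rectangular channel, y₂/y₁ = ½[√(1 + 8Fr₁²) − 1] = ½[√175.38 − 1] = 6.122.
y₂ = 6.122 × 0.8372 = 5.125 m.
Tailwater y_tw = 6.191 m: y_tw > y₂, so the jump is submerged.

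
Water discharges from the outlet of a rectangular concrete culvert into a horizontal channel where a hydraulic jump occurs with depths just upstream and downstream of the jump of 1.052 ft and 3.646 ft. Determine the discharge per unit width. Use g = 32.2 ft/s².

q = 17.03 ft²/s

For a rectangular channel the momentum equation gives q² = ½·g·y₁·y₂·(y₁ + y₂) = ½×32.2×1.052×3.646×4.698 = 290.1.
q = √290.1 = 17.03 ft²/s.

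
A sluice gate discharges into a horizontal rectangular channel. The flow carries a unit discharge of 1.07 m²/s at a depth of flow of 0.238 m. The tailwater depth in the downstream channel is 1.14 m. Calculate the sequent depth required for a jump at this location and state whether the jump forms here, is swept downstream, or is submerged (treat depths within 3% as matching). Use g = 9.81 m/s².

V₁ = q/y₁ = 1.07/0.238 = 4.50 m/s. Fr₁ = V₁/√(g·y₁) = 4.50/√(9.81×0.238) = 2.94.
From the momentum equation for a rectangular channel, y₂/y₁ = ½[√(1 + 8Fr₁²) − 1] = ½[√70.26 − 1] = 3.69.
y₂ = 3.69 × 0.238 = 0.878 m.
Tailwater y_tw = 1.14 m: y_tw > y₂, so the jump is submerged.

y₂ = 0.878 m; the jump is submerged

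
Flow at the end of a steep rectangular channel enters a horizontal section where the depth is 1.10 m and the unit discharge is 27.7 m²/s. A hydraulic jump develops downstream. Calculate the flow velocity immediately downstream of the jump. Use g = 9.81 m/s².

V₂ = 2.43 m/s

V₁ = q/y₁ = 27.7/1.10 = 25.2 m/s. Fr₁ = V₁/√(g·y₁) = 25.2/√(9.81×1.10) = 7.67.
By Bélanger, y₂/y₁ = ½[√(1 + 8Fr₁²) − 1] = ½[√471.1 − 1] = 10.4.
y₂ = 10.4 × 1.10 = 11.4 m.
V₂ = q/y₂ = 27.7/11.4 = 2.43 m/s.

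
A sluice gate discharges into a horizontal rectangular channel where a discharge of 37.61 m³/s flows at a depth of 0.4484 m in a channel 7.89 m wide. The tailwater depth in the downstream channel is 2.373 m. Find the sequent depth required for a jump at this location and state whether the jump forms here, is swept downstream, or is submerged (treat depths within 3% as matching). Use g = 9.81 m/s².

y₂ = 2.998 m; the jump is swept downstream

q = Q/b = 37.61/7.89 = 4.767 m²/s; V₁ = q/y₁ = 10.63 m/s. Fr₁ = V₁/√(g·y₁) = 5.069.
From the momentum equation for a rectangular channel, y₂/y₁ = ½[√(1 + 8Fr₁²) − 1] = ½[√206.53 − 1] = 6.686.
y₂ = 6.686 × 0.4484 = 2.998 m.
Tailwater y_tw = 2.373 m: y_tw < y₂, so the jump is swept downstream.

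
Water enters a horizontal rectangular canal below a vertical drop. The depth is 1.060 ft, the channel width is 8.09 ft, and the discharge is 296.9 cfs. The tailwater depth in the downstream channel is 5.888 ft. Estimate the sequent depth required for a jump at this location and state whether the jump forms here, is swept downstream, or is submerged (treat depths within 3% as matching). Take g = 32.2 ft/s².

y₂ = 8.370 ft; the jump is swept downstream

q = Q/b = 296.9/8.09 = 36.70 ft²/s; V₁ = q/y₁ = 34.62 ft/s. Fr₁ = V₁/√(g·y₁) = 5.926.
Sequent-depth ratio: y₂/y₁ = ½[√(1 + 8Fr₁²) − 1] = ½[√281.96 − 1] = 7.896.
y₂ = 7.896 × 1.060 = 8.370 ft.
Tailwater y_tw = 5.888 ft: y_tw < y₂, so the jump is swept downstream.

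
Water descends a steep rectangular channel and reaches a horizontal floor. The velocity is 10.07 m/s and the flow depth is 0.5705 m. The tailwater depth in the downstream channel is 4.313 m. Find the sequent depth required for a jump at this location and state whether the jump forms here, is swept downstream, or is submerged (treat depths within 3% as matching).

Fr₁ = V₁/√(g·y₁) = 10.07/√(9.81×0.5705) = 4.257.
By Bélanger, y₂/y₁ = ½[√(1 + 8Fr₁²) − 1] = ½[√145.95 − 1] = 5.541.
y₂ = 5.541 × 0.5705 = 3.161 m.
Tailwater y_tw = 4.313 m: y_tw > y₂, so the jump is submerged.

y₂ = 3.161 m; the jump is submerged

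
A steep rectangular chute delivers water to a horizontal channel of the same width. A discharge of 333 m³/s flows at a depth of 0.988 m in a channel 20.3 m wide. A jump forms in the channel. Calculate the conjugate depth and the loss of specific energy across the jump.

q = Q/b = 333/20.3 = 16.4 m²/s; V₁ = q/y₁ = 16.6 m/s. Fr₁ = V₁/√(g·y₁) = 5.33.
Bélanger equation: y₂/y₁ = ½[√(1 + 8Fr₁²) − 1] = ½[√228.5 − 1] = 7.06.
y₂ = 7.06 × 0.988 = 6.97 m.
V₂ = q/y₂ = 16.4/6.97 = 2.35 m/s. E₁ = y₁ + V₁²/2g = 15.0 m; E₂ = y₂ + V₂²/2g = 7.26 m. ΔE = E₁ − E₂ = 7.78 m.

y₂ = 6.97 m; ΔE = 7.78 m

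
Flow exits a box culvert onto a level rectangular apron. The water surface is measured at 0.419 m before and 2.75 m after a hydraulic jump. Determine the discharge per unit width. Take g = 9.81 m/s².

q = 4.23 m²/s

For a rectangular channel the momentum equation gives q² = ½·g·y₁·y₂·(y₁ + y₂) = ½×9.81×0.419×2.75×3.17 = 17.9.
q = √17.9 = 4.23 m²/s.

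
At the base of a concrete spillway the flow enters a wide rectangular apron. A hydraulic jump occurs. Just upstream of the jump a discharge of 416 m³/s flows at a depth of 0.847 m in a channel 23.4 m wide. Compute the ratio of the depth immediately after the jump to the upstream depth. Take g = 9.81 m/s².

y₂/y₁ = 9.81

q = Q/b = 416/23.4 = 17.8 m²/s; V₁ = q/y₁ = 21.0 m/s. Fr₁ = V₁/√(g·y₁) = 7.28.
Bélanger equation: y₂/y₁ = ½[√(1 + 8Fr₁²) − 1] = ½[√425.2 − 1] = 9.81.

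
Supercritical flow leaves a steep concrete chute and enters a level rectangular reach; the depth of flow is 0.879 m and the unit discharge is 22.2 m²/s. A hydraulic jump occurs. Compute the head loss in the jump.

ΔE = 22.9 m

V₁ = q/y₁ = 22.2/0.879 = 25.3 m/s. Fr₁ = V₁/√(g·y₁) = 25.3/√(9.81×0.879) = 8.60.
From the momentum equation for a rectangular channel, y₂/y₁ = ½[√(1 + 8Fr₁²) − 1] = ½[√592.8 − 1] = 11.7.
y₂ = 11.7 × 0.879 = 10.3 m.
Head loss: ΔE = (y₂ − y₁)³/(4y₁y₂) = (10.3 − 0.879)³/(4×0.879×10.3) = 826/36.1 = 22.9 m.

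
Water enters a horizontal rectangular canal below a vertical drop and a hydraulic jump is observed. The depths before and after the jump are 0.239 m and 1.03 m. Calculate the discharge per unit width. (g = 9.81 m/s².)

q = 1.24 m²/s

For a rectangular channel the momentum equation gives q² = ½·g·y₁·y₂·(y₁ + y₂) = ½×9.81×0.239×1.03×1.27 = 1.53.
q = √1.53 = 1.24 m²/s.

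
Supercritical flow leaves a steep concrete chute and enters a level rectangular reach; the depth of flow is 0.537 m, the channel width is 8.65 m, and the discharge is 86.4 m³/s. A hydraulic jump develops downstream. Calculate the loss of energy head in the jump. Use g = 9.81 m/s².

ΔE = 12.1 m

q = Q/b = 86.4/8.65 = 9.99 m²/s; V₁ = q/y₁ = 18.6 m/s. Fr₁ = V₁/√(g·y₁) = 8.10.
Sequent-depth ratio: y₂/y₁ = ½[√(1 + 8Fr₁²) − 1] = ½[√526.4 − 1] = 11.0.
y₂ = 11.0 × 0.537 = 5.89 m.
Head loss: ΔE = (y₂ − y₁)³/(4y₁y₂) = (5.89 − 0.537)³/(4×0.537×5.89) = 154/12.7 = 12.1 m.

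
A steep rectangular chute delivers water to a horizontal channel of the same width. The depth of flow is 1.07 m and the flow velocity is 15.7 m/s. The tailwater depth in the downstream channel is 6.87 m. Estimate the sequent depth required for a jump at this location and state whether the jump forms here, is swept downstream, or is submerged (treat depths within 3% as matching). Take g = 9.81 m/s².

Fr₁ = V₁/√(g·y₁) = 15.7/√(9.81×1.07) = 4.85.
Bélanger equation: y₂/y₁ = ½[√(1 + 8Fr₁²) − 1] = ½[√188.9 − 1] = 6.37.
y₂ = 6.37 × 1.07 = 6.82 m.
Tailwater y_tw = 6.87 m: y_tw ≈ y₂, so the jump forms here.

y₂ = 6.82 m; the jump forms here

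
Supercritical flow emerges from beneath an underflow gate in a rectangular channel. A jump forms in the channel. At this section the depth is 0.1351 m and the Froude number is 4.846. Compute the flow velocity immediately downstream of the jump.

V₂ = 0.8756 m/s

Fr₁ = 4.846 (given).
Conjugate-depth relation: y₂/y₁ = ½[√(1 + 8Fr₁²) − 1] = ½[√188.87 − 1] = 6.371.
y₂ = 6.371 × 0.1351 = 0.8608 m.
V₁ = Fr₁·√(g·y₁) = 4.846×√(9.81×0.1351) = 5.579 m/s; q = V₁·y₁ = 0.7537 m²/s.
V₂ = q/y₂ = 0.7537/0.8608 = 0.8756 m/s.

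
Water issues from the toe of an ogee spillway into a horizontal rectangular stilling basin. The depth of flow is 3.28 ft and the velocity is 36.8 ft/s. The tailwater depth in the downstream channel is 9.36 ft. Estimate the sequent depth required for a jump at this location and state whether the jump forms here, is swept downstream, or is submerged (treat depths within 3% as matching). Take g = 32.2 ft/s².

y₂ = 15.1 ft; the jump is swept downstream

Fr₁ = V₁/√(g·y₁) = 36.8/√(32.2×3.28) = 3.58.
Conjugate-depth relation: y₂/y₁ = ½[√(1 + 8Fr₁²) − 1] = ½[√103.6 − 1] = 4.59.
y₂ = 4.59 × 3.28 = 15.1 ft.
Tailwater y_tw = 9.36 ft: y_tw < y₂, so the jump is swept downstream.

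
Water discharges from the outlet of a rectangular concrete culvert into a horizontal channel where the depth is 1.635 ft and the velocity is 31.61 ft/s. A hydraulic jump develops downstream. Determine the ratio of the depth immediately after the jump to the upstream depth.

Fr₁ = V₁/√(g·y₁) = 31.61/√(32.2×1.635) = 4.356.
By Bélanger, y₂/y₁ = ½[√(1 + 8Fr₁²) − 1] = ½[√152.83 − 1] = 5.681.

y₂/y₁ = 5.681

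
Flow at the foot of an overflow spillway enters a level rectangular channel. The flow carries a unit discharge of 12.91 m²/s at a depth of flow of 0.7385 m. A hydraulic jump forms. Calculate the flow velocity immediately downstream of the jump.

V₁ = q/y₁ = 12.91/0.7385 = 17.48 m/s. Fr₁ = V₁/√(g·y₁) = 17.48/√(9.81×0.7385) = 6.495.
From the momentum equation for a rectangular channel, y₂/y₁ = ½[√(1 + 8Fr₁²) − 1] = ½[√338.46 − 1] = 8.699.
y₂ = 8.699 × 0.7385 = 6.424 m.
V₂ = q/y₂ = 12.91/6.424 = 2.010 m/s.

V₂ = 2.010 m/s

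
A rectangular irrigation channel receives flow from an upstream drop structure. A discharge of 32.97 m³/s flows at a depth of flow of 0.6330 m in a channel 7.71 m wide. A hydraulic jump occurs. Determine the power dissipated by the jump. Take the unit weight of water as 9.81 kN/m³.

P = 201.5 kW

q = Q/b = 32.97/7.71 = 4.276 m²/s; V₁ = q/y₁ = 6.756 m/s. Fr₁ = V₁/√(g·y₁) = 2.711.
From the momentum equation for a rectangular channel, y₂/y₁ = ½[√(1 + 8Fr₁²) − 1] = ½[√59.795 − 1] = 3.366.
y₂ = 3.366 × 0.6330 = 2.131 m.
V₂ = q/y₂ = 4.276/2.131 = 2.007 m/s. E₁ = y₁ + V₁²/2g = 2.959 m; E₂ = y₂ + V₂²/2g = 2.336 m. ΔE = E₁ − E₂ = 0.6229 m.
P = γ·Q·ΔE = 9.81 × 32.97 × 0.6229 = 201.5 kW.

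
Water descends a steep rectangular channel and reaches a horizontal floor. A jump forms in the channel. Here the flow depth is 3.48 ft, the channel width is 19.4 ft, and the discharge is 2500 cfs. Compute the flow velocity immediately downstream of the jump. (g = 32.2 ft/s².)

V₂ = 8.28 ft/s

q = Q/b = 2500/19.4 = 129 ft²/s; V₁ = q/y₁ = 37.0 ft/s. Fr₁ = V₁/√(g·y₁) = 3.50.
By Bélanger, y₂/y₁ = ½[√(1 + 8Fr₁²) − 1] = ½[√98.90 − 1] = 4.47.
y₂ = 4.47 × 3.48 = 15.6 ft.
V₂ = q/y₂ = 129/15.6 = 8.28 ft/s.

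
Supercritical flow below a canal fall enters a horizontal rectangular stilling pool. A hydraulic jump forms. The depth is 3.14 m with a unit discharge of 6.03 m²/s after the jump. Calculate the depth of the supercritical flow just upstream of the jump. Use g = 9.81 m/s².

y₁ = 0.627 m

V₂ = q/y₂ = 6.03/3.14 = 1.92 m/s; Fr₂ = V₂/√(g·y₂) = 0.346.
From the momentum equation (using Fr₂), y₁/y₂ = ½[√(1 + 8Fr₂²) − 1] = ½[√1.958 − 1] = 0.200.
y₁ = 0.200 × 3.14 = 0.627 m.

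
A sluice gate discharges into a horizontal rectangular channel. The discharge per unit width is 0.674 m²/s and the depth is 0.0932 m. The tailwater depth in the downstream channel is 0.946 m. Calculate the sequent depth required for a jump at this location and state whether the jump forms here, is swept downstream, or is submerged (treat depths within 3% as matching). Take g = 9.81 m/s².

y₂ = 0.951 m; the jump forms here

V₁ = q/y₁ = 0.674/0.0932 = 7.23 m/s. Fr₁ = V₁/√(g·y₁) = 7.23/√(9.81×0.0932) = 7.56.
By Bélanger, y₂/y₁ = ½[√(1 + 8Fr₁²) − 1] = ½[√458.6 − 1] = 10.2.
y₂ = 10.2 × 0.0932 = 0.951 m.
Tailwater y_tw = 0.946 m: y_tw ≈ y₂, so the jump forms here.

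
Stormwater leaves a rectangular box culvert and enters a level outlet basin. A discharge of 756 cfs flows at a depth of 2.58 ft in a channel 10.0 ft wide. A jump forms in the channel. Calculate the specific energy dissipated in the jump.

ΔE = 4.60 ft

q = Q/b = 756/10.0 = 75.6 ft²/s; V₁ = q/y₁ = 29.3 ft/s. Fr₁ = V₁/√(g·y₁) = 3.21.
Sequent-depth ratio: y₂/y₁ = ½[√(1 + 8Fr₁²) − 1] = ½[√83.68 − 1] = 4.07.
y₂ = 4.07 × 2.58 = 10.5 ft.
V₂ = q/y₂ = 75.6/10.5 = 7.19 ft/s. E₁ = y₁ + V₁²/2g = 15.9 ft; E₂ = y₂ + V₂²/2g = 11.3 ft. ΔE = E₁ − E₂ = 4.60 ft.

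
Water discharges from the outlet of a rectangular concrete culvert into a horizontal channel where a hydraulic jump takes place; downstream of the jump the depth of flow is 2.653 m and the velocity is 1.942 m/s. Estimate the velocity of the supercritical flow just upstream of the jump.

Fr₂ = V₂/√(g·y₂) = 1.942/√(9.81×2.653) = 0.3807.
The Bélanger relation is symmetric: y₁/y₂ = ½[√(1 + 8Fr₂²) − 1] = ½[√2.1593 − 1] = 0.2347.
y₁ = 0.2347 × 2.653 = 0.6227 m.
V₁ = q/y₁ = 5.152/0.6227 = 8.274 m/s.

V₁ = 8.274 m/s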